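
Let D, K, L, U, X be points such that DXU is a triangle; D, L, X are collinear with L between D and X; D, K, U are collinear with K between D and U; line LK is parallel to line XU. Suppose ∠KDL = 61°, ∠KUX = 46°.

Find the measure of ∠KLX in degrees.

1. ∠UDX = 61°  [L on DX, K on DU]
2. ∠DUX = 46°  [K on ray UD]
3. ∠DXU = 73°  [△DXU]
4. ∠DLK = 73°  [LK∥XU, corresponding at L]
5. ∠KLX = 107°  [linear pair at L on DX]

∠KLX = 107°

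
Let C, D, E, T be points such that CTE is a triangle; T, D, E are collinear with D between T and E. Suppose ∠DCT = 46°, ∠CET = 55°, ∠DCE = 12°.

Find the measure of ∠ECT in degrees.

∠ECT = 58°

1. ∠CED = 55°  [D on ray ET]
2. ∠CDE = 113°  [△CDE]
3. ∠CDT = 67°  [linear pair at D on TE]
4. ∠CTD = 67°  [△CTD]
5. ∠CTE = 67°  [D on ray TE]
6. ∠ECT = 58°  [△CTE]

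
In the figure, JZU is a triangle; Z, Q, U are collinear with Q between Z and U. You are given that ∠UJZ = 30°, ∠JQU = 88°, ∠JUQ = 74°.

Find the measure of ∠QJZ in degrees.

1. ∠JQZ = 92°  [linear pair at Q on ZU]
2. ∠JUZ = 74°  [Q on ray UZ]
3. ∠JZU = 76°  [△JZU]
4. ∠JZQ = 76°  [Q on ray ZU]
5. ∠QJZ = 12°  [△JZQ]

∠QJZ = 12°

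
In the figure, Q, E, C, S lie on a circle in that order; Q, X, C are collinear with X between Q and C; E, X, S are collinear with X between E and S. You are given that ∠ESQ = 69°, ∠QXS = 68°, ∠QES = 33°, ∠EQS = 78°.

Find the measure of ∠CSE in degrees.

1. ∠CXS = 112°  [linear pair at X on QC]
2. ∠QCS = 33°  [same arc QS]
3. ∠CSE = 35°  [△CXS]

∠CSE = 35°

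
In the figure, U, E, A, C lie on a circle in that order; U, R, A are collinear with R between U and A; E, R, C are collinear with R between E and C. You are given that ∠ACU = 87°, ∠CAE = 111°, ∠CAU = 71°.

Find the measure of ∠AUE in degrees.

∠AUE = 47°

1. ∠AUC = 22°  [△UAC]
2. ∠AEC = 22°  [same arc AC]
3. ∠ACE = 47°  [△EAC]
4. ∠AUE = 47°  [same arc EA]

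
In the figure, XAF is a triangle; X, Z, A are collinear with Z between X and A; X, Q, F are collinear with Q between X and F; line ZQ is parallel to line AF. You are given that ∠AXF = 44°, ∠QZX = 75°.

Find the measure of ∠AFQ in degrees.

∠AFQ = 61°

1. ∠QXZ = 44°  [Z on XA, Q on XF]
2. ∠XQZ = 61°  [△XZQ]
3. ∠FQZ = 119°  [linear pair at Q on XF]
4. ∠AFQ = 61°  [ZQ∥AF, co-interior at F–Q]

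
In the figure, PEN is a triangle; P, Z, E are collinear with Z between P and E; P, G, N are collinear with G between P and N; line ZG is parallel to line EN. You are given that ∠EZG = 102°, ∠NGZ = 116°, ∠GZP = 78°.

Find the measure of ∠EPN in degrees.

1. ∠PGZ = 64°  [linear pair at G on PN]
2. ∠GPZ = 38°  [△PZG]
3. ∠EPN = 38°  [Z on PE, G on PN]

∠EPN = 38°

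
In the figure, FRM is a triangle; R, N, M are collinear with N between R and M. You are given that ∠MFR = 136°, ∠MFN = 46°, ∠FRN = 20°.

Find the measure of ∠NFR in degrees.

∠NFR = 90°

1. ∠FRM = 20°  [N on ray RM]
2. ∠FMR = 24°  [△FRM]
3. ∠FMN = 24°  [N on ray MR]
4. ∠FNM = 110°  [△FNM]
5. ∠FNR = 70°  [linear pair at N on RM]
6. ∠NFR = 90°  [△FRN]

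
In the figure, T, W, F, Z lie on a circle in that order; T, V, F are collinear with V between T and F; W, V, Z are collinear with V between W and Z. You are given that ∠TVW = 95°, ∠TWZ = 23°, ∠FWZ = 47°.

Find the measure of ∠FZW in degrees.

1. ∠FVZ = 95°  [vertical angles at V]
2. ∠TFZ = 23°  [same arc TZ]
3. ∠FZW = 62°  [△FVZ]

∠FZW = 62°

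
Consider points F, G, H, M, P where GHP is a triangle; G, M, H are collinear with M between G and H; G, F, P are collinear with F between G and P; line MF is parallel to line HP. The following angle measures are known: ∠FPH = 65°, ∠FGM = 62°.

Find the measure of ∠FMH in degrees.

∠FMH = 127°

1. ∠GPH = 65°  [F on ray PG]
2. ∠HGP = 62°  [M on GH, F on GP]
3. ∠GHP = 53°  [△GHP]
4. ∠FMG = 53°  [MF∥HP, corresponding at M]
5. ∠FMH = 127°  [linear pair at M on GH]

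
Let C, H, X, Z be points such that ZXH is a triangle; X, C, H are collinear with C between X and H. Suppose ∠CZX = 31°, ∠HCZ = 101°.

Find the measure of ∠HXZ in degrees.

1. ∠XCZ = 79°  [linear pair at C on XH]
2. ∠CXZ = 70°  [△ZXC]
3. ∠HXZ = 70°  [C on ray XH]

∠HXZ = 70°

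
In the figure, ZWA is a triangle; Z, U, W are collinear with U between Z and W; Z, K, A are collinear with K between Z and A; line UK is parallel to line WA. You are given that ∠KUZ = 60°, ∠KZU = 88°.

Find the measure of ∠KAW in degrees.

1. ∠UKZ = 32°  [△ZUK]
2. ∠AKU = 148°  [linear pair at K on ZA]
3. ∠KAW = 32°  [UK∥WA, co-interior at A–K]

∠KAW = 32°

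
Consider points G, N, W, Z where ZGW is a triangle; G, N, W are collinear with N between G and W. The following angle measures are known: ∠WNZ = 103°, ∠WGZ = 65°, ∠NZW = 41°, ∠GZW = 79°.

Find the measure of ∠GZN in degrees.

∠GZN = 38°

1. ∠GNZ = 77°  [linear pair at N on GW]
2. ∠NGZ = 65°  [N on ray GW]
3. ∠GZN = 38°  [△ZGN]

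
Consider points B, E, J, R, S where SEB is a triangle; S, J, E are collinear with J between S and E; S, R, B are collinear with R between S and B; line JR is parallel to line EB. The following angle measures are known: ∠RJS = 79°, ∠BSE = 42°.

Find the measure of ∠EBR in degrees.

∠EBR = 59°

1. ∠BES = 79°  [JR∥EB, corresponding at J]
2. ∠EBS = 59°  [△SEB]
3. ∠EBR = 59°  [R on ray BS]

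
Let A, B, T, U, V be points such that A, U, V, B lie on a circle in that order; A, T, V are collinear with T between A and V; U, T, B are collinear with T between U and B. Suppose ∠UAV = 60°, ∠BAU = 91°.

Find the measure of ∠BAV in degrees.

∠BAV = 31°

1. ∠UBV = 60°  [same arc UV]
2. ∠BVU = 89°  [cyclic AUVB, opposite ∠A+∠V]
3. ∠BUV = 31°  [△UVB]
4. ∠BAV = 31°  [same arc VB]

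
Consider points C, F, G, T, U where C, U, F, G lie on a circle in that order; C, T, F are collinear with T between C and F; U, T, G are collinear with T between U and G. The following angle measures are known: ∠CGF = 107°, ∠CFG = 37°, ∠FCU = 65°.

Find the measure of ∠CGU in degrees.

1. ∠CUF = 73°  [cyclic CUFG, opposite ∠U+∠G]
2. ∠CFU = 42°  [△CUF]
3. ∠CGU = 42°  [same arc CU]

∠CGU = 42°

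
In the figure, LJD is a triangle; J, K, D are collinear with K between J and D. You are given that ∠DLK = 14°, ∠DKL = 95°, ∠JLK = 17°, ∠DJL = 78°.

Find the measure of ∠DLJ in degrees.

∠DLJ = 31°

1. ∠KDL = 71°  [△LKD]
2. ∠JDL = 71°  [K on ray DJ]
3. ∠DLJ = 31°  [△LJD]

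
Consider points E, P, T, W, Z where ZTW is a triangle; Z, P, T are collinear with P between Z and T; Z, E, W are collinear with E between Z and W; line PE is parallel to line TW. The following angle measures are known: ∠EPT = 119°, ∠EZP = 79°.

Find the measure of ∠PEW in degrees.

∠PEW = 140°

1. ∠EPZ = 61°  [linear pair at P on ZT]
2. ∠PEZ = 40°  [△ZPE]
3. ∠PEW = 140°  [linear pair at E on ZW]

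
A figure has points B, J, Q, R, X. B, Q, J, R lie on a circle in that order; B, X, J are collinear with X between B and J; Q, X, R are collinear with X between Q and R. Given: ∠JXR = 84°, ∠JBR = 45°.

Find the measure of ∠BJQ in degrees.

∠BJQ = 39°

1. ∠BXQ = 84°  [vertical angles at X]
2. ∠JQR = 45°  [same arc JR]
3. ∠JXQ = 96°  [linear pair at X on BJ]
4. ∠BJQ = 39°  [△QXJ]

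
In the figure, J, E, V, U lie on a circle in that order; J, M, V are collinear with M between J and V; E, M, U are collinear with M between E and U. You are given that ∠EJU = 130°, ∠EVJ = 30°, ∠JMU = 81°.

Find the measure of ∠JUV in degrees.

∠JUV = 91°

1. ∠EUJ = 30°  [same arc JE]
2. ∠UJV = 69°  [△JMU]
3. ∠JEU = 20°  [△JEU]
4. ∠JVU = 20°  [same arc JU]
5. ∠JUV = 91°  [△JVU]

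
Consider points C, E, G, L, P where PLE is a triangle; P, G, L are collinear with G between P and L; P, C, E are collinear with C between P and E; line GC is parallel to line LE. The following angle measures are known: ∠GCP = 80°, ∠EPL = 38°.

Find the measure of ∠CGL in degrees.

∠CGL = 118°

1. ∠LEP = 80°  [GC∥LE, corresponding at C]
2. ∠ELP = 62°  [△PLE]
3. ∠CGP = 62°  [GC∥LE, corresponding at G]
4. ∠CGL = 118°  [linear pair at G on PL]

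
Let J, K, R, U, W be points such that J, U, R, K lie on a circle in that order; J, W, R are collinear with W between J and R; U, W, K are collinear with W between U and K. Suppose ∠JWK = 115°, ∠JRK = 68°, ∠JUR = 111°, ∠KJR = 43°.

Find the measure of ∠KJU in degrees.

∠KJU = 90°

1. ∠JKU = 22°  [△JWK]
2. ∠JUK = 68°  [same arc JK]
3. ∠KJU = 90°  [△JUK]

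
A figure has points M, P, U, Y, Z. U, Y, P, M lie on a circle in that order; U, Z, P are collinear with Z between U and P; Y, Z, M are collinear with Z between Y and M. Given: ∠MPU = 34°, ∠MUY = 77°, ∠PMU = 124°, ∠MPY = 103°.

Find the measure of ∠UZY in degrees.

∠UZY = 91°

1. ∠MYU = 34°  [same arc UM]
2. ∠UMY = 69°  [△UYM]
3. ∠PYU = 56°  [cyclic UYPM, opposite ∠Y+∠M]
4. ∠UPY = 69°  [same arc UY]
5. ∠PUY = 55°  [△UYP]
6. ∠UZY = 91°  [△UZY]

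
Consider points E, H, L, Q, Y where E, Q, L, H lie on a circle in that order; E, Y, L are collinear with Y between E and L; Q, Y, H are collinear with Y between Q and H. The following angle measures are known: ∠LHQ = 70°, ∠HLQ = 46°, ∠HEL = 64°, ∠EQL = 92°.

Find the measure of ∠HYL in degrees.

1. ∠EHL = 88°  [cyclic EQLH, opposite ∠Q+∠H]
2. ∠ELH = 28°  [△ELH]
3. ∠HYL = 82°  [△LYH]

∠HYL = 82°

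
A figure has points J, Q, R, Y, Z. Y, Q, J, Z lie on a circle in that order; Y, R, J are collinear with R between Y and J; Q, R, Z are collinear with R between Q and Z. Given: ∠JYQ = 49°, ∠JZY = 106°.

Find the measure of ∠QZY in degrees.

1. ∠JQY = 74°  [cyclic YQJZ, opposite ∠Q+∠Z]
2. ∠QJY = 57°  [△YQJ]
3. ∠QZY = 57°  [same arc YQ]

∠QZY = 57°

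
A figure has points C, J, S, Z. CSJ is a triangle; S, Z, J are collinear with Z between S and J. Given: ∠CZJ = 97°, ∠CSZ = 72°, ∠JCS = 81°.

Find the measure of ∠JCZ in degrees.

1. ∠CSJ = 72°  [Z on ray SJ]
2. ∠CJS = 27°  [△CSJ]
3. ∠CJZ = 27°  [Z on ray JS]
4. ∠JCZ = 56°  [△CZJ]

∠JCZ = 56°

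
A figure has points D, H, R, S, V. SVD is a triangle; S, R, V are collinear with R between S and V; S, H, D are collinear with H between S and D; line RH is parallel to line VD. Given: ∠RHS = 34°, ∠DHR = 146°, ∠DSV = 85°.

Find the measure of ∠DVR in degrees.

1. ∠SDV = 34°  [RH∥VD, corresponding at H]
2. ∠DVS = 61°  [△SVD]
3. ∠DVR = 61°  [R on ray VS]

∠DVR = 61°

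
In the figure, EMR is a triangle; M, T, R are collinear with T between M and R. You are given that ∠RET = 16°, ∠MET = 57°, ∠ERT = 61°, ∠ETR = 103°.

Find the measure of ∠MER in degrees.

1. ∠ERM = 61°  [T on ray RM]
2. ∠ETM = 77°  [linear pair at T on MR]
3. ∠EMT = 46°  [△EMT]
4. ∠EMR = 46°  [T on ray MR]
5. ∠MER = 73°  [△EMR]

∠MER = 73°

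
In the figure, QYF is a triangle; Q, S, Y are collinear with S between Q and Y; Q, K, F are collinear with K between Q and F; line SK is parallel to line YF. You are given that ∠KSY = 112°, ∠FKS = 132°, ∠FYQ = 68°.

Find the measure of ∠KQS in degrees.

∠KQS = 64°

1. ∠KSQ = 68°  [linear pair at S on QY]
2. ∠QKS = 48°  [linear pair at K on QF]
3. ∠KQS = 64°  [△QSK]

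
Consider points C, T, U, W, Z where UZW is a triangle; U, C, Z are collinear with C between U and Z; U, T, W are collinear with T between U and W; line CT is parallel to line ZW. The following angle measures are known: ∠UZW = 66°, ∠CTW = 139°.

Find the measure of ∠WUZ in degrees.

∠WUZ = 73°

1. ∠TCU = 66°  [CT∥ZW, corresponding at C]
2. ∠CTU = 41°  [linear pair at T on UW]
3. ∠CUT = 73°  [△UCT]
4. ∠WUZ = 73°  [C on UZ, T on UW]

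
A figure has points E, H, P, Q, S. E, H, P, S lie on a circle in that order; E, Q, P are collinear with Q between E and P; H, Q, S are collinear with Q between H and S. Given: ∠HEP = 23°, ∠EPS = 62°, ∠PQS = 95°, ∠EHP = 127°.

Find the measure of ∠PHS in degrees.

1. ∠EPH = 30°  [△EHP]
2. ∠EQH = 95°  [vertical angles at Q]
3. ∠HQP = 85°  [linear pair at Q on EP]
4. ∠PHS = 65°  [△HQP]

∠PHS = 65°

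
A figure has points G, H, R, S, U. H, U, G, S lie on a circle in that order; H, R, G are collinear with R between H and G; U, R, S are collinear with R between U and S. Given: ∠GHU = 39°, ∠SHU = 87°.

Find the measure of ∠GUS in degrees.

∠GUS = 48°

1. ∠GSU = 39°  [same arc UG]
2. ∠SGU = 93°  [cyclic HUGS, opposite ∠H+∠G]
3. ∠GUS = 48°  [△UGS]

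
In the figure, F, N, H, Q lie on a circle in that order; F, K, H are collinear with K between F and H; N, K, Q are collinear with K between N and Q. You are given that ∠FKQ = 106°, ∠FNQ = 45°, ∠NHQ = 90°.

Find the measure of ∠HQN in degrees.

∠HQN = 61°

1. ∠HKQ = 74°  [linear pair at K on FH]
2. ∠FHQ = 45°  [same arc FQ]
3. ∠HQN = 61°  [△HKQ]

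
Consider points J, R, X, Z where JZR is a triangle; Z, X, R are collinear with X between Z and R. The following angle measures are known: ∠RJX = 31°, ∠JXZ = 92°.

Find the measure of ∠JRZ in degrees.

1. ∠JXR = 88°  [linear pair at X on ZR]
2. ∠JRX = 61°  [△JXR]
3. ∠JRZ = 61°  [X on ray RZ]

∠JRZ = 61°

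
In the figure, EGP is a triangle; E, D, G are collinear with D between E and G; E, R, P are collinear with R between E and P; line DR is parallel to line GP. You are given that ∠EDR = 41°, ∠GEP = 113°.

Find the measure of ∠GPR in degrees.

∠GPR = 26°

1. ∠EGP = 41°  [DR∥GP, corresponding at D]
2. ∠EPG = 26°  [△EGP]
3. ∠GPR = 26°  [R on ray PE]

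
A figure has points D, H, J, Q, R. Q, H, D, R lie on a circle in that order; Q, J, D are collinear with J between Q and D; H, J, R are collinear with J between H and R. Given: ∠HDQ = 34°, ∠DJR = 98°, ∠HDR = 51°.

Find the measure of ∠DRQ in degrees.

∠DRQ = 99°

1. ∠HRQ = 34°  [same arc QH]
2. ∠QJR = 82°  [linear pair at J on QD]
3. ∠HQR = 129°  [cyclic QHDR, opposite ∠Q+∠D]
4. ∠QHR = 17°  [△QHR]
5. ∠DQR = 64°  [△QJR]
6. ∠QDR = 17°  [same arc QR]
7. ∠DRQ = 99°  [△QDR]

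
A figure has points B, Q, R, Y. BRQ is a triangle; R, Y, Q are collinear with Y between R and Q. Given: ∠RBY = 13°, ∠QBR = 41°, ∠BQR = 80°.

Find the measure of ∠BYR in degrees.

1. ∠BRQ = 59°  [△BRQ]
2. ∠BRY = 59°  [Y on ray RQ]
3. ∠BYR = 108°  [△BRY]

∠BYR = 108°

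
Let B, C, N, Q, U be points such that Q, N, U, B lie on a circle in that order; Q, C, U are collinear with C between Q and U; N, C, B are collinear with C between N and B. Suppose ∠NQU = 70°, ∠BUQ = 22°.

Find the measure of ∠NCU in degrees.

∠NCU = 92°

1. ∠BNQ = 22°  [same arc QB]
2. ∠NCQ = 88°  [△QCN]
3. ∠NCU = 92°  [linear pair at C on QU]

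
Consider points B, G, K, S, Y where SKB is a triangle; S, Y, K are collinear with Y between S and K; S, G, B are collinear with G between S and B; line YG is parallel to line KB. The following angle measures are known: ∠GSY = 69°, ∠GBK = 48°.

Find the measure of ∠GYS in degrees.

1. ∠BSK = 69°  [Y on SK, G on SB]
2. ∠KBS = 48°  [G on ray BS]
3. ∠BKS = 63°  [△SKB]
4. ∠GYS = 63°  [YG∥KB, corresponding at Y]

∠GYS = 63°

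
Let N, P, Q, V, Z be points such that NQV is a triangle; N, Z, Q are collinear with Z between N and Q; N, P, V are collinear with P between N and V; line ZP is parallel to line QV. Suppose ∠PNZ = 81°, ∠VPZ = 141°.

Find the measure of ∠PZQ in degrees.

1. ∠NPZ = 39°  [linear pair at P on NV]
2. ∠NZP = 60°  [△NZP]
3. ∠PZQ = 120°  [linear pair at Z on NQ]

∠PZQ = 120°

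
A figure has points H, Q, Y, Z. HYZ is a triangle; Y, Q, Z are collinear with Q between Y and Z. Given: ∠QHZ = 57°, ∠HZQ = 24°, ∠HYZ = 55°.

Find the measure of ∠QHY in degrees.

1. ∠HQZ = 99°  [△HQZ]
2. ∠HYQ = 55°  [Q on ray YZ]
3. ∠HQY = 81°  [linear pair at Q on YZ]
4. ∠QHY = 44°  [△HYQ]

∠QHY = 44°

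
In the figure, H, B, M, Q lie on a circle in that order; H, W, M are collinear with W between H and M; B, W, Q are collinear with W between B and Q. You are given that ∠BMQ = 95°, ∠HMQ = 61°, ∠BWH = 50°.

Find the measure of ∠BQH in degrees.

1. ∠BHQ = 85°  [cyclic HBMQ, opposite ∠H+∠M]
2. ∠HBQ = 61°  [same arc HQ]
3. ∠BQH = 34°  [△HBQ]

∠BQH = 34°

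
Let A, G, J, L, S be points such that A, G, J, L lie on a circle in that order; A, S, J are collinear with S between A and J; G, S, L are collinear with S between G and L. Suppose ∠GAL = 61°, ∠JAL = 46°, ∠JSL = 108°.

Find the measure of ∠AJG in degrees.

1. ∠JGL = 46°  [same arc JL]
2. ∠ASG = 108°  [vertical angles at S]
3. ∠GSJ = 72°  [linear pair at S on AJ]
4. ∠AJG = 62°  [△GSJ]

∠AJG = 62°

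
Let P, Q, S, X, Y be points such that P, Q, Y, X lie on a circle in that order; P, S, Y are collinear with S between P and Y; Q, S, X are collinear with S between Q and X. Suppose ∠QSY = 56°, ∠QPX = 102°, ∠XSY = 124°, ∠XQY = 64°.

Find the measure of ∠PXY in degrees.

∠PXY = 98°

1. ∠QYX = 78°  [cyclic PQYX, opposite ∠P+∠Y]
2. ∠XPY = 64°  [same arc YX]
3. ∠QXY = 38°  [△QYX]
4. ∠PYX = 18°  [△YSX]
5. ∠PXY = 98°  [△PYX]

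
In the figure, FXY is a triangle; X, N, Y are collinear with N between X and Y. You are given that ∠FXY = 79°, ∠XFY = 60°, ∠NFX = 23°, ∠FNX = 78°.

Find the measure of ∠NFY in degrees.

∠NFY = 37°

1. ∠FYX = 41°  [△FXY]
2. ∠FNY = 102°  [linear pair at N on XY]
3. ∠FYN = 41°  [N on ray YX]
4. ∠NFY = 37°  [△FNY]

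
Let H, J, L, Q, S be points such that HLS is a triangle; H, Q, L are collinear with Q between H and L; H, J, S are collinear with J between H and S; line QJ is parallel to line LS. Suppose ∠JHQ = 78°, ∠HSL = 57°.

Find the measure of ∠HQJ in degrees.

∠HQJ = 45°

1. ∠LHS = 78°  [Q on HL, J on HS]
2. ∠HLS = 45°  [△HLS]
3. ∠HQJ = 45°  [QJ∥LS, corresponding at Q]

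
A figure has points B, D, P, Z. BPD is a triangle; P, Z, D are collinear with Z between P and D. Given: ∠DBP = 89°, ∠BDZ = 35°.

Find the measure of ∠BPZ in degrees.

1. ∠BDP = 35°  [Z on ray DP]
2. ∠BPD = 56°  [△BPD]
3. ∠BPZ = 56°  [Z on ray PD]

∠BPZ = 56°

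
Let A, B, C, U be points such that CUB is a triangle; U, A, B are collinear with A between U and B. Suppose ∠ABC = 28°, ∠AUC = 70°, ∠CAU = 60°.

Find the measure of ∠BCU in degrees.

∠BCU = 82°

1. ∠CBU = 28°  [A on ray BU]
2. ∠BUC = 70°  [A on ray UB]
3. ∠BCU = 82°  [△CUB]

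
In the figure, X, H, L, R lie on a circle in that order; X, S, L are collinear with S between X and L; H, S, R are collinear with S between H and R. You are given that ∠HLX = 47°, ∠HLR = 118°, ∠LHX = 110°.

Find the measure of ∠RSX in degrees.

1. ∠HRX = 47°  [same arc XH]
2. ∠HXL = 23°  [△XHL]
3. ∠HXR = 62°  [cyclic XHLR, opposite ∠X+∠L]
4. ∠RHX = 71°  [△XHR]
5. ∠HRL = 23°  [same arc HL]
6. ∠RLX = 71°  [same arc XR]
7. ∠LSR = 86°  [△LSR]
8. ∠RSX = 94°  [linear pair at S on XL]

∠RSX = 94°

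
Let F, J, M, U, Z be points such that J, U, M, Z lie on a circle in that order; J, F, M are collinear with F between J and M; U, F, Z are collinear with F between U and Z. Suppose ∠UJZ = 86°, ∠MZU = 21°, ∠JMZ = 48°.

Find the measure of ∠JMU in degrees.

1. ∠JUZ = 48°  [same arc JZ]
2. ∠JZU = 46°  [△JUZ]
3. ∠JMU = 46°  [same arc JU]

∠JMU = 46°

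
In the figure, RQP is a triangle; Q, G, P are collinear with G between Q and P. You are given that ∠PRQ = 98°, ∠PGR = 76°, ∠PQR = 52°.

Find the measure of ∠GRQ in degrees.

1. ∠QGR = 104°  [linear pair at G on QP]
2. ∠GQR = 52°  [G on ray QP]
3. ∠GRQ = 24°  [△RQG]

∠GRQ = 24°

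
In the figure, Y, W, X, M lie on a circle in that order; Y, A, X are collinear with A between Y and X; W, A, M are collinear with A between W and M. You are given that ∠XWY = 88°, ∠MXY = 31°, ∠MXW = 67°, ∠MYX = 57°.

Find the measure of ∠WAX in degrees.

∠WAX = 87°

1. ∠MWY = 31°  [same arc YM]
2. ∠MYW = 113°  [cyclic YWXM, opposite ∠Y+∠X]
3. ∠MWX = 57°  [same arc XM]
4. ∠WMY = 36°  [△YWM]
5. ∠WXY = 36°  [same arc YW]
6. ∠WAX = 87°  [△WAX]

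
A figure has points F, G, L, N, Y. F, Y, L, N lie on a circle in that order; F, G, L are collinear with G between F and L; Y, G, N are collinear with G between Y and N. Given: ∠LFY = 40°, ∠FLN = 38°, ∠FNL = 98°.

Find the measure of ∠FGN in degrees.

∠FGN = 78°

1. ∠LNY = 40°  [same arc YL]
2. ∠LGN = 102°  [△LGN]
3. ∠FGN = 78°  [linear pair at G on FL]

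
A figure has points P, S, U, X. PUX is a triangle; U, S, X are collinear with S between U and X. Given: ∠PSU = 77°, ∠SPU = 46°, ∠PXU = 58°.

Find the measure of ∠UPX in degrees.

∠UPX = 65°

1. ∠PUS = 57°  [△PUS]
2. ∠PUX = 57°  [S on ray UX]
3. ∠UPX = 65°  [△PUX]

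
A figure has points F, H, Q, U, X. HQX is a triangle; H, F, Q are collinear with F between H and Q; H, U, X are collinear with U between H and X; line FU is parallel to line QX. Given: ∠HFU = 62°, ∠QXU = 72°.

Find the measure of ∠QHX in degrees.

∠QHX = 46°

1. ∠HQX = 62°  [FU∥QX, corresponding at F]
2. ∠HXQ = 72°  [U on ray XH]
3. ∠QHX = 46°  [△HQX]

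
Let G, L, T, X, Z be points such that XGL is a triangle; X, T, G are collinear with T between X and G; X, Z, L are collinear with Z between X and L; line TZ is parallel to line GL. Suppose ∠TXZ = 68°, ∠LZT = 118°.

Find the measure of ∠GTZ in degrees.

∠GTZ = 130°

1. ∠TZX = 62°  [linear pair at Z on XL]
2. ∠XTZ = 50°  [△XTZ]
3. ∠GTZ = 130°  [linear pair at T on XG]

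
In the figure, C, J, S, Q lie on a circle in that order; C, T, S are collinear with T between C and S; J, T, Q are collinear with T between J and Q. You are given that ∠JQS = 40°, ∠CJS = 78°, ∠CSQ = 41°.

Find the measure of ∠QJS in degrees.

1. ∠CQS = 102°  [cyclic CJSQ, opposite ∠J+∠Q]
2. ∠QCS = 37°  [△CSQ]
3. ∠QJS = 37°  [same arc SQ]

∠QJS = 37°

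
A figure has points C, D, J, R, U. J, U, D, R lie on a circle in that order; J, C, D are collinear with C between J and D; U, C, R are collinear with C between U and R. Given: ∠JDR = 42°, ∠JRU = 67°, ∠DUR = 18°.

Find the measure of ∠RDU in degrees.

1. ∠JUR = 42°  [same arc JR]
2. ∠RJU = 71°  [△JUR]
3. ∠RDU = 109°  [cyclic JUDR, opposite ∠J+∠D]

∠RDU = 109°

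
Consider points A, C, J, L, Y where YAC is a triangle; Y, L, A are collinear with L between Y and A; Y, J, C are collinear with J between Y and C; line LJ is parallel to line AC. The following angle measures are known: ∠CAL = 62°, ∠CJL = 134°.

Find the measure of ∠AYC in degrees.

1. ∠CAY = 62°  [L on ray AY]
2. ∠LJY = 46°  [linear pair at J on YC]
3. ∠JLY = 62°  [LJ∥AC, corresponding at L]
4. ∠JYL = 72°  [△YLJ]
5. ∠AYC = 72°  [L on YA, J on YC]

∠AYC = 72°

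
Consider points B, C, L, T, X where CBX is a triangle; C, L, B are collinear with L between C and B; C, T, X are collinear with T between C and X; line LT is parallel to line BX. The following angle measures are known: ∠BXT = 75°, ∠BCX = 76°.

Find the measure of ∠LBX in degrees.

∠LBX = 29°

1. ∠BXC = 75°  [T on ray XC]
2. ∠CBX = 29°  [△CBX]
3. ∠LBX = 29°  [L on ray BC]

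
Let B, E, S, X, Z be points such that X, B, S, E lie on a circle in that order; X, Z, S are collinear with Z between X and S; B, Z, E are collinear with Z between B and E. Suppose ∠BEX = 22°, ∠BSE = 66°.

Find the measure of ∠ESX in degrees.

1. ∠BXE = 114°  [cyclic XBSE, opposite ∠X+∠S]
2. ∠EBX = 44°  [△XBE]
3. ∠ESX = 44°  [same arc XE]

∠ESX = 44°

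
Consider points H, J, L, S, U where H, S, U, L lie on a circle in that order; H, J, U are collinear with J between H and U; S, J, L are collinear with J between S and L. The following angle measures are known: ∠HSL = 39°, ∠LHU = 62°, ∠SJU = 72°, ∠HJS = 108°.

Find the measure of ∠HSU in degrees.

1. ∠SHU = 33°  [△HJS]
2. ∠LSU = 62°  [same arc UL]
3. ∠HUS = 46°  [△SJU]
4. ∠HSU = 101°  [△HSU]

∠HSU = 101°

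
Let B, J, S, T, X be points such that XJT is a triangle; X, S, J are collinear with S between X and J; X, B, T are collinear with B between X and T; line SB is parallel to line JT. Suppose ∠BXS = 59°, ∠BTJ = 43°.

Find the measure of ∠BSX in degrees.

∠BSX = 78°

1. ∠JXT = 59°  [S on XJ, B on XT]
2. ∠JTX = 43°  [B on ray TX]
3. ∠TJX = 78°  [△XJT]
4. ∠BSX = 78°  [SB∥JT, corresponding at S]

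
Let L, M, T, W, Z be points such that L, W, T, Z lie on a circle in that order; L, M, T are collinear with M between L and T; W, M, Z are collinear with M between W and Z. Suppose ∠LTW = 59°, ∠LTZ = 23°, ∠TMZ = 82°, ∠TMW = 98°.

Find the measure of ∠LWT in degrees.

1. ∠LWZ = 23°  [same arc LZ]
2. ∠LMW = 82°  [vertical angles at M]
3. ∠TLW = 75°  [△LMW]
4. ∠LWT = 46°  [△LWT]

∠LWT = 46°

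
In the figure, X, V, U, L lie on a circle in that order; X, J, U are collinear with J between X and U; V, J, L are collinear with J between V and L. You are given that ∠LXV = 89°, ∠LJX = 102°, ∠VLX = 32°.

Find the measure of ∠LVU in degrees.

∠LVU = 46°

1. ∠UJV = 102°  [vertical angles at J]
2. ∠VUX = 32°  [same arc XV]
3. ∠LVU = 46°  [△VJU]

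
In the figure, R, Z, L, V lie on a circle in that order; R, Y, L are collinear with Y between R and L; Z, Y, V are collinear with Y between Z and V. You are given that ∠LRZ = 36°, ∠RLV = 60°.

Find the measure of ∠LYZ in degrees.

1. ∠RZV = 60°  [same arc RV]
2. ∠RYZ = 84°  [△RYZ]
3. ∠LYZ = 96°  [linear pair at Y on RL]

∠LYZ = 96°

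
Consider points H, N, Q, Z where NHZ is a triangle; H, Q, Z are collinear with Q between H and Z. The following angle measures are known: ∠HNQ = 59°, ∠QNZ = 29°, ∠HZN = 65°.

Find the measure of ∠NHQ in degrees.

∠NHQ = 27°

1. ∠NZQ = 65°  [Q on ray ZH]
2. ∠NQZ = 86°  [△NQZ]
3. ∠HQN = 94°  [linear pair at Q on HZ]
4. ∠NHQ = 27°  [△NHQ]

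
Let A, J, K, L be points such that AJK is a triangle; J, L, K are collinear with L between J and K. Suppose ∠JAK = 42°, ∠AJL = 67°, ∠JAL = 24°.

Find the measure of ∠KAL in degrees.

∠KAL = 18°

1. ∠ALJ = 89°  [△AJL]
2. ∠AJK = 67°  [L on ray JK]
3. ∠ALK = 91°  [linear pair at L on JK]
4. ∠AKJ = 71°  [△AJK]
5. ∠AKL = 71°  [L on ray KJ]
6. ∠KAL = 18°  [△ALK]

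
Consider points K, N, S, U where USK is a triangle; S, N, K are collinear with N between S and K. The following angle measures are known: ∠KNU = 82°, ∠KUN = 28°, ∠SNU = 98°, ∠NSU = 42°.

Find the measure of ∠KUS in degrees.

∠KUS = 68°

1. ∠NKU = 70°  [△UNK]
2. ∠KSU = 42°  [N on ray SK]
3. ∠SKU = 70°  [N on ray KS]
4. ∠KUS = 68°  [△USK]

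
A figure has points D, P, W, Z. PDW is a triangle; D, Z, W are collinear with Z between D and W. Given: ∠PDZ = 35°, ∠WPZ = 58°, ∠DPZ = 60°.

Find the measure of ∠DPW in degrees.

1. ∠DZP = 85°  [△PDZ]
2. ∠PDW = 35°  [Z on ray DW]
3. ∠PZW = 95°  [linear pair at Z on DW]
4. ∠PWZ = 27°  [△PZW]
5. ∠DWP = 27°  [Z on ray WD]
6. ∠DPW = 118°  [△PDW]

∠DPW = 118°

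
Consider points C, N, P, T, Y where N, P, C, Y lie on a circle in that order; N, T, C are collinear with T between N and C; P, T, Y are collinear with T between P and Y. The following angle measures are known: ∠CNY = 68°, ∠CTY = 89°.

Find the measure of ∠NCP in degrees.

∠NCP = 21°

1. ∠CPY = 68°  [same arc CY]
2. ∠NTP = 89°  [vertical angles at T]
3. ∠CTP = 91°  [linear pair at T on NC]
4. ∠NCP = 21°  [△PTC]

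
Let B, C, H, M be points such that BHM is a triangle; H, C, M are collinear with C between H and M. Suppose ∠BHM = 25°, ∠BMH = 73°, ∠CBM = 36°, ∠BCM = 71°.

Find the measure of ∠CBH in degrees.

∠CBH = 46°

1. ∠BHC = 25°  [C on ray HM]
2. ∠BCH = 109°  [linear pair at C on HM]
3. ∠CBH = 46°  [△BHC]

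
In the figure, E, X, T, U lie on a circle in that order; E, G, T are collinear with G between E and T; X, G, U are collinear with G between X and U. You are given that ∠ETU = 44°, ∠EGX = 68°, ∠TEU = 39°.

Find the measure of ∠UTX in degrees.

∠UTX = 73°

1. ∠TGU = 68°  [vertical angles at G]
2. ∠TXU = 39°  [same arc TU]
3. ∠TUX = 68°  [△TGU]
4. ∠UTX = 73°  [△XTU]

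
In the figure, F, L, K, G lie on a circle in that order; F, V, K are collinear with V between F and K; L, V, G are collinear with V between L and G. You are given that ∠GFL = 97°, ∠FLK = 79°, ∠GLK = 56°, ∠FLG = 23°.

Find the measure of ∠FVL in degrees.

∠FVL = 116°

1. ∠GKL = 83°  [cyclic FLKG, opposite ∠F+∠K]
2. ∠KGL = 41°  [△LKG]
3. ∠KFL = 41°  [same arc LK]
4. ∠FVL = 116°  [△FVL]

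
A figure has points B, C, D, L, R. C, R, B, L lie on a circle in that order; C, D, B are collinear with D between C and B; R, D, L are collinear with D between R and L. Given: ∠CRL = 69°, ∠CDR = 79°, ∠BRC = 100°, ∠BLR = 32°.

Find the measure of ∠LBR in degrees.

∠LBR = 117°

1. ∠BCR = 32°  [△CDR]
2. ∠BDR = 101°  [linear pair at D on CB]
3. ∠CBR = 48°  [△CRB]
4. ∠BRL = 31°  [△RDB]
5. ∠LBR = 117°  [△RBL]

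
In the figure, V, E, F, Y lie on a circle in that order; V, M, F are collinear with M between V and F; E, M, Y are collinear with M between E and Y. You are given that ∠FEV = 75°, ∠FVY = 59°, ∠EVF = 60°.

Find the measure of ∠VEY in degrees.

1. ∠FYV = 105°  [cyclic VEFY, opposite ∠E+∠Y]
2. ∠VFY = 16°  [△VFY]
3. ∠VEY = 16°  [same arc VY]

∠VEY = 16°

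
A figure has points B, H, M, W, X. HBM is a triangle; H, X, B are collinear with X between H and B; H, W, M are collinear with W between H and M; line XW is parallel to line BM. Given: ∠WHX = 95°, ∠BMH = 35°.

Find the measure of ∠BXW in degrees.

1. ∠BHM = 95°  [X on HB, W on HM]
2. ∠HBM = 50°  [△HBM]
3. ∠HXW = 50°  [XW∥BM, corresponding at X]
4. ∠BXW = 130°  [linear pair at X on HB]

∠BXW = 130°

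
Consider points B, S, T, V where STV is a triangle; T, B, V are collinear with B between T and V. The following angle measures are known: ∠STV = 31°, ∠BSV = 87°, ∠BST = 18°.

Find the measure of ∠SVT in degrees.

∠SVT = 44°

1. ∠BTS = 31°  [B on ray TV]
2. ∠SBT = 131°  [△STB]
3. ∠SBV = 49°  [linear pair at B on TV]
4. ∠BVS = 44°  [△SBV]
5. ∠SVT = 44°  [B on ray VT]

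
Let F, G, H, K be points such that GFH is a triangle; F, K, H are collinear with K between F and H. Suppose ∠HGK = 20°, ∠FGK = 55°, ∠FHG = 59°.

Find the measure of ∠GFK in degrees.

1. ∠GHK = 59°  [K on ray HF]
2. ∠GKH = 101°  [△GKH]
3. ∠FKG = 79°  [linear pair at K on FH]
4. ∠GFK = 46°  [△GFK]

∠GFK = 46°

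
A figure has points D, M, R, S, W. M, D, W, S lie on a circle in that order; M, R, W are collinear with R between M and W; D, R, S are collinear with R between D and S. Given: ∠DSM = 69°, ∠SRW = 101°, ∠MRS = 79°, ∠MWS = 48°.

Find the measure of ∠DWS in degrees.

∠DWS = 117°

1. ∠DWM = 69°  [same arc MD]
2. ∠DSW = 31°  [△WRS]
3. ∠DRW = 79°  [vertical angles at R]
4. ∠SDW = 32°  [△DRW]
5. ∠DWS = 117°  [△DWS]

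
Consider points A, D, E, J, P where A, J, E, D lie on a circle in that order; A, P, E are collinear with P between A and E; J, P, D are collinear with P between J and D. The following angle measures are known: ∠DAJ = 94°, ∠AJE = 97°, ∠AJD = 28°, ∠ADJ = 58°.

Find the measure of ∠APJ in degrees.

1. ∠AEJ = 58°  [same arc AJ]
2. ∠EAJ = 25°  [△AJE]
3. ∠APJ = 127°  [△APJ]

∠APJ = 127°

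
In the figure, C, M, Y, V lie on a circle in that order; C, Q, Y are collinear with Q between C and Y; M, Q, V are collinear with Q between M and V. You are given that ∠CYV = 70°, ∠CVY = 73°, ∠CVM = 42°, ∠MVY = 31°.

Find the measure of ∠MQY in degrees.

∠MQY = 101°

1. ∠VCY = 37°  [△CYV]
2. ∠CYM = 42°  [same arc CM]
3. ∠VMY = 37°  [same arc YV]
4. ∠MQY = 101°  [△MQY]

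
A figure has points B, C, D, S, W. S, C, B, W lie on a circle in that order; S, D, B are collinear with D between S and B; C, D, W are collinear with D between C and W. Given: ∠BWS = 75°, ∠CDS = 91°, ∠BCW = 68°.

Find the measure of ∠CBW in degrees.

1. ∠BCS = 105°  [cyclic SCBW, opposite ∠C+∠W]
2. ∠BDC = 89°  [linear pair at D on SB]
3. ∠CBS = 23°  [△CDB]
4. ∠BSC = 52°  [△SCB]
5. ∠BWC = 52°  [same arc CB]
6. ∠CBW = 60°  [△CBW]

∠CBW = 60°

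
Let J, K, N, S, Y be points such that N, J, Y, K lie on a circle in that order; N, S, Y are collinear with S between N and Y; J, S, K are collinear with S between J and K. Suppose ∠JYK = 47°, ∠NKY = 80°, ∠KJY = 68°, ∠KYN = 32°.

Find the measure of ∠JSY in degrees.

∠JSY = 97°

1. ∠JKY = 65°  [△JYK]
2. ∠NJY = 100°  [cyclic NJYK, opposite ∠J+∠K]
3. ∠JNY = 65°  [same arc JY]
4. ∠JYN = 15°  [△NJY]
5. ∠JSY = 97°  [△JSY]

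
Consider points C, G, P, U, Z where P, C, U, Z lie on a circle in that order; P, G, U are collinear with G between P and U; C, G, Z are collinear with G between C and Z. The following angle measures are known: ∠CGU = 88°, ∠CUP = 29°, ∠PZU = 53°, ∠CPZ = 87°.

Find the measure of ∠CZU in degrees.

1. ∠UCZ = 63°  [△CGU]
2. ∠CUZ = 93°  [cyclic PCUZ, opposite ∠P+∠U]
3. ∠CZU = 24°  [△CUZ]

∠CZU = 24°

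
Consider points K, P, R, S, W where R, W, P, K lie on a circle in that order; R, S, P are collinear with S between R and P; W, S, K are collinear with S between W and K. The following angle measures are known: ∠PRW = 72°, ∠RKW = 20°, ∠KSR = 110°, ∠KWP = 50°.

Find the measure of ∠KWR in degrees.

1. ∠PKW = 72°  [same arc WP]
2. ∠KSP = 70°  [linear pair at S on RP]
3. ∠KPR = 38°  [△PSK]
4. ∠KWR = 38°  [same arc RK]

∠KWR = 38°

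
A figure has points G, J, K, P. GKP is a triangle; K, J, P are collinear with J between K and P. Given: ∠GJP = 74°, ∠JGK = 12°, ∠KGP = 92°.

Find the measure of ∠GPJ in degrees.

1. ∠GJK = 106°  [linear pair at J on KP]
2. ∠GKJ = 62°  [△GKJ]
3. ∠GKP = 62°  [J on ray KP]
4. ∠GPK = 26°  [△GKP]
5. ∠GPJ = 26°  [J on ray PK]

∠GPJ = 26°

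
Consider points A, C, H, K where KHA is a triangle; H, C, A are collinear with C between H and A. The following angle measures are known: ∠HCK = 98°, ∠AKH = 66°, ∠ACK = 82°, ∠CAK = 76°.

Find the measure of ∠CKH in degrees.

∠CKH = 44°

1. ∠HAK = 76°  [C on ray AH]
2. ∠AHK = 38°  [△KHA]
3. ∠CHK = 38°  [C on ray HA]
4. ∠CKH = 44°  [△KHC]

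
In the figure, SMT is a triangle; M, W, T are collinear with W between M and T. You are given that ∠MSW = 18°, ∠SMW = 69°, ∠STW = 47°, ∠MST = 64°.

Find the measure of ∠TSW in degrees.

1. ∠MWS = 93°  [△SMW]
2. ∠SWT = 87°  [linear pair at W on MT]
3. ∠TSW = 46°  [△SWT]

∠TSW = 46°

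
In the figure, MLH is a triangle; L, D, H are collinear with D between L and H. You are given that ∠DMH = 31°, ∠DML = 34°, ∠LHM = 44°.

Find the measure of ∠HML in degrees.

1. ∠DHM = 44°  [D on ray HL]
2. ∠HDM = 105°  [△MDH]
3. ∠LDM = 75°  [linear pair at D on LH]
4. ∠DLM = 71°  [△MLD]
5. ∠HLM = 71°  [D on ray LH]
6. ∠HML = 65°  [△MLH]

∠HML = 65°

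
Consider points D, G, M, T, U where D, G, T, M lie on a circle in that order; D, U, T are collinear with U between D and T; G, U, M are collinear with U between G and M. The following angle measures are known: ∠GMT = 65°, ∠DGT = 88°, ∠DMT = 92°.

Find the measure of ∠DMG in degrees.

1. ∠GDT = 65°  [same arc GT]
2. ∠DTG = 27°  [△DGT]
3. ∠DMG = 27°  [same arc DG]

∠DMG = 27°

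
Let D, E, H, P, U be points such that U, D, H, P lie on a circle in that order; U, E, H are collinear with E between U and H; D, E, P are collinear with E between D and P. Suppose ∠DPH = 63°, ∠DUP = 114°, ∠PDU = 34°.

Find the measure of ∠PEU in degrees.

∠PEU = 97°

1. ∠PHU = 34°  [same arc UP]
2. ∠HEP = 83°  [△HEP]
3. ∠PEU = 97°  [linear pair at E on UH]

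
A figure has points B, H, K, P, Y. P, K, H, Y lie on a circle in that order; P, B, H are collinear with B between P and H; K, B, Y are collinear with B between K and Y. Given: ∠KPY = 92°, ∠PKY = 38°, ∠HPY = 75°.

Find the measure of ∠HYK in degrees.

1. ∠KHY = 88°  [cyclic PKHY, opposite ∠P+∠H]
2. ∠HKY = 75°  [same arc HY]
3. ∠HYK = 17°  [△KHY]

∠HYK = 17°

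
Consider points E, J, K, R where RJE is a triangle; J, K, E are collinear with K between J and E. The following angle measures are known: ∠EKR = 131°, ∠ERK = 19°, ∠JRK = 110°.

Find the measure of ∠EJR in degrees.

1. ∠JKR = 49°  [linear pair at K on JE]
2. ∠KJR = 21°  [△RJK]
3. ∠EJR = 21°  [K on ray JE]

∠EJR = 21°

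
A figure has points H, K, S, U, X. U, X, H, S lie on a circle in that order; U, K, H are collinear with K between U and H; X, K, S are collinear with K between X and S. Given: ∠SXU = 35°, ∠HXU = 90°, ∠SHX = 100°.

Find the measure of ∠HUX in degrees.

∠HUX = 25°

1. ∠SUX = 80°  [cyclic UXHS, opposite ∠U+∠H]
2. ∠USX = 65°  [△UXS]
3. ∠UHX = 65°  [same arc UX]
4. ∠HUX = 25°  [△UXH]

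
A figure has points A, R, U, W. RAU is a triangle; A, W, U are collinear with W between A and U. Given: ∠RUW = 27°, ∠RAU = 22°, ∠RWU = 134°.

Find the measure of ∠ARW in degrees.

1. ∠RAW = 22°  [W on ray AU]
2. ∠AWR = 46°  [linear pair at W on AU]
3. ∠ARW = 112°  [△RAW]

∠ARW = 112°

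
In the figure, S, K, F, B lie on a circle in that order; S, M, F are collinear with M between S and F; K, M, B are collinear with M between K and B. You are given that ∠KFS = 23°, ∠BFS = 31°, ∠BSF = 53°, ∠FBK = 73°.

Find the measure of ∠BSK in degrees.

∠BSK = 126°

1. ∠KBS = 23°  [same arc SK]
2. ∠BKS = 31°  [same arc SB]
3. ∠BSK = 126°  [△SKB]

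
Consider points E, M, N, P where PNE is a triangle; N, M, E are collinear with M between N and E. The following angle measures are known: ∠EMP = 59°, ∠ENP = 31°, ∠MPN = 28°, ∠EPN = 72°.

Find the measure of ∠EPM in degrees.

∠EPM = 44°

1. ∠NEP = 77°  [△PNE]
2. ∠MEP = 77°  [M on ray EN]
3. ∠EPM = 44°  [△PME]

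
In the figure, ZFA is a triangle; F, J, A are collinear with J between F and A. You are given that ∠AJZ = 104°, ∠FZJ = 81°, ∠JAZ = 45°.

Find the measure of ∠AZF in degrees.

∠AZF = 112°

1. ∠FJZ = 76°  [linear pair at J on FA]
2. ∠JFZ = 23°  [△ZFJ]
3. ∠FAZ = 45°  [J on ray AF]
4. ∠AFZ = 23°  [J on ray FA]
5. ∠AZF = 112°  [△ZFA]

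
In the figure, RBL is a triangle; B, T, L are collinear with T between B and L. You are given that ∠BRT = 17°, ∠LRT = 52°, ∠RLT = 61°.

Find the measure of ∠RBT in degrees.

∠RBT = 50°

1. ∠LTR = 67°  [△RTL]
2. ∠BTR = 113°  [linear pair at T on BL]
3. ∠RBT = 50°  [△RBT]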